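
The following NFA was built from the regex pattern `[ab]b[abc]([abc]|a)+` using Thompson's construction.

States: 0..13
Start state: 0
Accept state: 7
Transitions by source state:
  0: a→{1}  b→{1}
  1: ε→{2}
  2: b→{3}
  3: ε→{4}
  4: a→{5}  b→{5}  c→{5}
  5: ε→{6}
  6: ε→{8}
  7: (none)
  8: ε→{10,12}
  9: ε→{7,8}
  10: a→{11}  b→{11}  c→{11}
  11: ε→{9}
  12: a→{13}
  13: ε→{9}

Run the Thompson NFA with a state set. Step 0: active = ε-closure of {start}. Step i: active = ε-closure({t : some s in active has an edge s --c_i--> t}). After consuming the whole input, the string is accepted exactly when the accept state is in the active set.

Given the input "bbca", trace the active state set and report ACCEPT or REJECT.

Answer: ACCEPT

Derivation:
initial (ε-close {0}): {0}
'b' @ 1: {1,2}
'b' @ 2: {3,4}
'c' @ 3: {5,6,8,10,12}
'a' @ 4: {7,8,9,10,11,12,13}  ✓accept
final: {7,8,9,10,11,12,13}; accept 7 in set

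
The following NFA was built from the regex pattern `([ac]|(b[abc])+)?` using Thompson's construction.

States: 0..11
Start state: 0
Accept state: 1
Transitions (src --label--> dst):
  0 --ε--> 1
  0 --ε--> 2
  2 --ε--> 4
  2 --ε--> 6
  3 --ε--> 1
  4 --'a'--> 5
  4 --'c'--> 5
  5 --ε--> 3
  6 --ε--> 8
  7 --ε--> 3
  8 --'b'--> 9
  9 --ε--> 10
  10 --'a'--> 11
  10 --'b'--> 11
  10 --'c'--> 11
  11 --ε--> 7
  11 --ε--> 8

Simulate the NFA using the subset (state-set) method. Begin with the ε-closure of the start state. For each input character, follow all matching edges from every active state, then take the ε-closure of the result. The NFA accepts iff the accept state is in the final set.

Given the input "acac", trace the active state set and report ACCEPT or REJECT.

S₀ = ε-closure({0}) = {0,1,2,4,6,8}
'a' @ 1: {1,3,5}  ✓accept
'c' @ 2: {}  — state set empty
rest 'ac' ignored (set empty)
end set {} — state 1 not in

Answer: REJECT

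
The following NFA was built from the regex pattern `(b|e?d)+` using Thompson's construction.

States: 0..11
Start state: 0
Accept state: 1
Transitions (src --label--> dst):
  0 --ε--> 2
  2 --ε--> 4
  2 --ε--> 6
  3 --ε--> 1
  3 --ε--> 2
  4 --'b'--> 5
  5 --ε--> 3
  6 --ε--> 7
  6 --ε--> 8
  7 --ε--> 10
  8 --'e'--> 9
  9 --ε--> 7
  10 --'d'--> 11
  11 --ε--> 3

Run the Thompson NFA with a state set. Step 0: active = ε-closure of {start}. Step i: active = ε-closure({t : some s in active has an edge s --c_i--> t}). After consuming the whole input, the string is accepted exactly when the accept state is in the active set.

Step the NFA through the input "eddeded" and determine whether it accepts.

initial (ε-close {0}): {0,2,4,6,7,8,10}
'e' @ 1: {7,9,10}
'd' @ 2: {1,2,3,4,6,7,8,10,11}  (accept∈set)
'd' @ 3: {1,2,3,4,6,7,8,10,11}  (accept∈set)
'e' @ 4: {7,9,10}
'd' @ 5: {1,2,3,4,6,7,8,10,11}  (accept∈set)
'e' @ 6: {7,9,10}
'd' @ 7: {1,2,3,4,6,7,8,10,11}  (accept∈set)
after full input: {1,2,3,4,6,7,8,10,11}  (accept=1 in)

Answer: ACCEPT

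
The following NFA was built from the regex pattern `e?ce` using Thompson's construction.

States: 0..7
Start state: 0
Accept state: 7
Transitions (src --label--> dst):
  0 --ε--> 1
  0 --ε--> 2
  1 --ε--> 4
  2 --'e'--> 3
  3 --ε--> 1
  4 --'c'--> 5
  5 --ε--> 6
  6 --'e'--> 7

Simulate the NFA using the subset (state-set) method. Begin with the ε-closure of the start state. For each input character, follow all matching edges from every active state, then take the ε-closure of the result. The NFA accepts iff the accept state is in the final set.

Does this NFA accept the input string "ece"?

initial (ε-close {0}): {0,1,2,4}
'e' @ 1: {1,3,4}
'c' @ 2: {5,6}
'e' @ 3: {7}  [accepting]
end set {7} — state 7 in

Answer: ACCEPT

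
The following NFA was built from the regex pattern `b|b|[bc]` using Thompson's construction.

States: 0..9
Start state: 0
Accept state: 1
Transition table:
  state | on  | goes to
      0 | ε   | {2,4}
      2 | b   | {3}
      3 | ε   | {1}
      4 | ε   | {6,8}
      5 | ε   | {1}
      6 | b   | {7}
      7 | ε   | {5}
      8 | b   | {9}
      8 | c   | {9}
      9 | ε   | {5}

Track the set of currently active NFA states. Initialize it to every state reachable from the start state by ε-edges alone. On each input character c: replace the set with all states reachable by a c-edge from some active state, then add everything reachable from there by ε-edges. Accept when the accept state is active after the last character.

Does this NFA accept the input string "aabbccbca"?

S₀ = ε-closure({0}) = {0,2,4,6,8}
'a' @ 1: {}  — no active states
rest 'abbccbca' ignored (set empty)
after full input: {}  (accept=1 not in)

Answer: REJECT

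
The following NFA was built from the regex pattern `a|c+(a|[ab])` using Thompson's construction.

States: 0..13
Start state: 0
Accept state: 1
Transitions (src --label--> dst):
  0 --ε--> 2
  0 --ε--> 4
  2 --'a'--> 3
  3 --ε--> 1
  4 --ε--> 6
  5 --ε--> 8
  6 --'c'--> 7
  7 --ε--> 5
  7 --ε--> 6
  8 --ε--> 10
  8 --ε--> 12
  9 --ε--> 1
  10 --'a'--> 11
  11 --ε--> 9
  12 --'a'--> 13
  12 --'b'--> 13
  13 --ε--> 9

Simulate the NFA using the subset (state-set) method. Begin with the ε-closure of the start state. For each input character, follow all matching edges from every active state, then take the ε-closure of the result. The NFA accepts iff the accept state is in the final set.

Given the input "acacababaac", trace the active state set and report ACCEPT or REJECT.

Answer: REJECT

Steps:
start: ε-closure({0}) = {0,2,4,6}
'a' @ 1: {1,3}  [accepting]
'c' @ 2: {}  — dead — no transitions
rest 'acababaac' ignored (set empty)
final: {}; accept 1 not in set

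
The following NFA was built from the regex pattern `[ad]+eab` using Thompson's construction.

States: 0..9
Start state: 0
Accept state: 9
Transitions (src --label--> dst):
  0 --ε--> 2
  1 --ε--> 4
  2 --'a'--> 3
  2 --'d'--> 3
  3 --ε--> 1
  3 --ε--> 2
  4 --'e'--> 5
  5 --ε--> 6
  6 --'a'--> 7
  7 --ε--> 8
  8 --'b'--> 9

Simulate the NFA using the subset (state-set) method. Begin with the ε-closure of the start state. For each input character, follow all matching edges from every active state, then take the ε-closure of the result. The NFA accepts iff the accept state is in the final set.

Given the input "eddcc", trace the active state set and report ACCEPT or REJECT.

initial (ε-close {0}): {0,2}
'e' @ 1: {}  — no active states
rest 'ddcc' ignored (set empty)
after full input: {}  (accept=9 not in)

Answer: REJECT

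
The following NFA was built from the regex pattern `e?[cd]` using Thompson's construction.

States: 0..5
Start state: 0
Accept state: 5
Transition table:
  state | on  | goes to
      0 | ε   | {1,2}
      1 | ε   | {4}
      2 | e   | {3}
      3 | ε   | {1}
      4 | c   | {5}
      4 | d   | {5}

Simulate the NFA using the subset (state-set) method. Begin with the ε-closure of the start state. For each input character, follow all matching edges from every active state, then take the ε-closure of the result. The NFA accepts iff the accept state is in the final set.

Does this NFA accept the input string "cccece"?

Answer: REJECT

Steps:
start: ε-closure({0}) = {0,1,2,4}
'c' @ 1: {5}  [accepting]
'c' @ 2: {}  — dead — no transitions
rest 'cece' ignored (set empty)
end set {} — state 5 not in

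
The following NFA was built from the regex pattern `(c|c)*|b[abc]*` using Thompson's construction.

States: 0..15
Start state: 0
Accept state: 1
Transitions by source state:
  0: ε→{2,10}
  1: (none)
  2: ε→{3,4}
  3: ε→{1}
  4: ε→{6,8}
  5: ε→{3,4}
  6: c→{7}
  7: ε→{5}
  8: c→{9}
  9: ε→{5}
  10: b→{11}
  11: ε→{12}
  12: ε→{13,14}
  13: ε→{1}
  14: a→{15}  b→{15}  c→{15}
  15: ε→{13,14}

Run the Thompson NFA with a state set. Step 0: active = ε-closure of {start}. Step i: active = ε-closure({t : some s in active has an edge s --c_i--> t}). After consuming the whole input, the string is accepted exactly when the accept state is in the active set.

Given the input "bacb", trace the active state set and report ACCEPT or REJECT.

initial (ε-close {0}): {0,1,2,3,4,6,8,10}
'b' @ 1: {1,11,12,13,14}  [accepting]
'a' @ 2: {1,13,14,15}  [accepting]
'c' @ 3: {1,13,14,15}  [accepting]
'b' @ 4: {1,13,14,15}  [accepting]
after full input: {1,13,14,15}  (accept=1 in)

Answer: ACCEPT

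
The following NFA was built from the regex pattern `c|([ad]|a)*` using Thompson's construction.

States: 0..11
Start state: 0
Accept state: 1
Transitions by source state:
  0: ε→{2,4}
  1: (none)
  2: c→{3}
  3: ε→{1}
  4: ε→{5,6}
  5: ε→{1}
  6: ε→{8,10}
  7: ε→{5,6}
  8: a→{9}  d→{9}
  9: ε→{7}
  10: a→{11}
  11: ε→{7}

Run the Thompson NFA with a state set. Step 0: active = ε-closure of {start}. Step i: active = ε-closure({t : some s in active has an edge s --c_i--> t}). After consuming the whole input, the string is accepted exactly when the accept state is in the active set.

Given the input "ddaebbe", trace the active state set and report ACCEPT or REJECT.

Answer: REJECT

Steps:
start: ε-closure({0}) = {0,1,2,4,5,6,8,10}
'd' @ 1: {1,5,6,7,8,9,10}  (accept∈set)
'd' @ 2: {1,5,6,7,8,9,10}  (accept∈set)
'a' @ 3: {1,5,6,7,8,9,10,11}  (accept∈set)
'e' @ 4: {}  — dead — no transitions
rest 'bbe' ignored (set empty)
end set {} — state 1 not in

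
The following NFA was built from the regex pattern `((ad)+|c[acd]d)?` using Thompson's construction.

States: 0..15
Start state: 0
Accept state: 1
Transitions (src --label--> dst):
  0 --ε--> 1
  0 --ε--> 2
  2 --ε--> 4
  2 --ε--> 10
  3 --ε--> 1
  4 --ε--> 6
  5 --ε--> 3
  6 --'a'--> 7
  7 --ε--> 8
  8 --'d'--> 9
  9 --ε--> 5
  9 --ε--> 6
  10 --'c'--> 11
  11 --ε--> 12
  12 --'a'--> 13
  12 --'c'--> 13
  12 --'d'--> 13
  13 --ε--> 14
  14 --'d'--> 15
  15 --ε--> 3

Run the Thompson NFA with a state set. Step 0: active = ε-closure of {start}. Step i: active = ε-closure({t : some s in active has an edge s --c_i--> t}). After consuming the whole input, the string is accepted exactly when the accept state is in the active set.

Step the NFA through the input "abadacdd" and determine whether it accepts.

S₀ = ε-closure({0}) = {0,1,2,4,6,10}
'a' @ 1: {7,8}
'b' @ 2: {}  — state set empty
rest 'adacdd' ignored (set empty)
end set {} — state 1 not in

Answer: REJECT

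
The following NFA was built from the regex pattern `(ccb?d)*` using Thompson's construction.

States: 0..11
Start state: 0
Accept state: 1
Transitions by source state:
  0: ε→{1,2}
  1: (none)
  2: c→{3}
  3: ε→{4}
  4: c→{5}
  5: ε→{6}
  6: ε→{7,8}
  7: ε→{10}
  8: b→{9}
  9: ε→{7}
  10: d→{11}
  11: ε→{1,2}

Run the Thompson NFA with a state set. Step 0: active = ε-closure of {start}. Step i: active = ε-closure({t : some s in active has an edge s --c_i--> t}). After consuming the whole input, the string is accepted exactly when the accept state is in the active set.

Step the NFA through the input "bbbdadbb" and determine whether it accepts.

initial (ε-close {0}): {0,1,2}
'b' @ 1: {}  — dead — no transitions
rest 'bbdadbb' ignored (set empty)
after full input: {}  (accept=1 not in)

Answer: REJECT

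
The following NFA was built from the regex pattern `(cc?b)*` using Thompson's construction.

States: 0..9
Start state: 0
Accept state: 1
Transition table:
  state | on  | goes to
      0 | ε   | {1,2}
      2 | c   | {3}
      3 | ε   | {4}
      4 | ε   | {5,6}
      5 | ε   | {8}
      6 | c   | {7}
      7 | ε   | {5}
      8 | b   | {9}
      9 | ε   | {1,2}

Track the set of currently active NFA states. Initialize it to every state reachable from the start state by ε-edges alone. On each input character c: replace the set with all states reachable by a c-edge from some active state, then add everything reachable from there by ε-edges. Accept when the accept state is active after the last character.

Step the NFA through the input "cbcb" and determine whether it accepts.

start: ε-closure({0}) = {0,1,2}
'c' @ 1: {3,4,5,6,8}
'b' @ 2: {1,2,9}  (accept∈set)
'c' @ 3: {3,4,5,6,8}
'b' @ 4: {1,2,9}  (accept∈set)
after full input: {1,2,9}  (accept=1 in)

Answer: ACCEPT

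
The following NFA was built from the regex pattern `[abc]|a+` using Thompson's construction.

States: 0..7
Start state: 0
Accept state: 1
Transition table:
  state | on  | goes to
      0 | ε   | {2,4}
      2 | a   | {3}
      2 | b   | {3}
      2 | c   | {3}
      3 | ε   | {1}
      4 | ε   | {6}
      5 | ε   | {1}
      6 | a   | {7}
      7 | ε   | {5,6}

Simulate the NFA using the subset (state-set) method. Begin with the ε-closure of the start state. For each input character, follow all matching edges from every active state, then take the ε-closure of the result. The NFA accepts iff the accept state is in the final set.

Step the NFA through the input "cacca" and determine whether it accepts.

Answer: REJECT

Derivation:
S₀ = ε-closure({0}) = {0,2,4,6}
'c' @ 1: {1,3}  ✓accept
'a' @ 2: {}  — no active states
rest 'cca' ignored (set empty)
after full input: {}  (accept=1 not in)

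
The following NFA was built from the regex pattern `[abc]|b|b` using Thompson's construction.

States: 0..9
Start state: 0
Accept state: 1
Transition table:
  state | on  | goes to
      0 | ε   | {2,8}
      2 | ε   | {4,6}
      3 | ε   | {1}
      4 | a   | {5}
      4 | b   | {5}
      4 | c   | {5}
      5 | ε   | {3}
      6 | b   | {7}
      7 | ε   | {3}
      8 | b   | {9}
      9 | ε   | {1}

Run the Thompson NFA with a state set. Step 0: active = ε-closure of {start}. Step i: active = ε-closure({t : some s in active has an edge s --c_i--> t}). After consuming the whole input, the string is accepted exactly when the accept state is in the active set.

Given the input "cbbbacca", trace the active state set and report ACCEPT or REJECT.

S₀ = ε-closure({0}) = {0,2,4,6,8}
'c' @ 1: {1,3,5}  [accepting]
'b' @ 2: {}  — state set empty
rest 'bbacca' ignored (set empty)
end set {} — state 1 not in

Answer: REJECT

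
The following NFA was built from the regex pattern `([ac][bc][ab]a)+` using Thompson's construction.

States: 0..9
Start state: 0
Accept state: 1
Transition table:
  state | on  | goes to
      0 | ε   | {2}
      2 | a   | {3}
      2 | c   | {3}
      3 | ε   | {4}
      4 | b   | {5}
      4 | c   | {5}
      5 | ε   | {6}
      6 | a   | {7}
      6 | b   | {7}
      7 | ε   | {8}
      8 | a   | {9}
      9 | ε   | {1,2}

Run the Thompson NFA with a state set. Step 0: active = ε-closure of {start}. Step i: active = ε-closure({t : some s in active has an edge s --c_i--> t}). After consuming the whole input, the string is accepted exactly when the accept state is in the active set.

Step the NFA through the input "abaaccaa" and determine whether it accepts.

start: ε-closure({0}) = {0,2}
'a' @ 1: {3,4}
'b' @ 2: {5,6}
'a' @ 3: {7,8}
'a' @ 4: {1,2,9}  [accepting]
'c' @ 5: {3,4}
'c' @ 6: {5,6}
'a' @ 7: {7,8}
'a' @ 8: {1,2,9}  [accepting]
end set {1,2,9} — state 1 in

Answer: ACCEPT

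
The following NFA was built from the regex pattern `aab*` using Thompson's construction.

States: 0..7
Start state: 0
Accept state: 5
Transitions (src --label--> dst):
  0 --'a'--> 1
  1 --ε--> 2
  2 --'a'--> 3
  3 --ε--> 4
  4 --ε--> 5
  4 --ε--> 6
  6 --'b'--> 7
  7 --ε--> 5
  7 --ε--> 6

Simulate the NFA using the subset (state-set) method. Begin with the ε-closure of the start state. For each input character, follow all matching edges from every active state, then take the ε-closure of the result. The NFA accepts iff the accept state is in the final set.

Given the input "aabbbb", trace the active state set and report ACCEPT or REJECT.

initial (ε-close {0}): {0}
'a' @ 1: {1,2}
'a' @ 2: {3,4,5,6}  (accept∈set)
'b' @ 3: {5,6,7}  (accept∈set)
'b' @ 4: {5,6,7}  (accept∈set)
'b' @ 5: {5,6,7}  (accept∈set)
'b' @ 6: {5,6,7}  (accept∈set)
final: {5,6,7}; accept 5 in set

Answer: ACCEPT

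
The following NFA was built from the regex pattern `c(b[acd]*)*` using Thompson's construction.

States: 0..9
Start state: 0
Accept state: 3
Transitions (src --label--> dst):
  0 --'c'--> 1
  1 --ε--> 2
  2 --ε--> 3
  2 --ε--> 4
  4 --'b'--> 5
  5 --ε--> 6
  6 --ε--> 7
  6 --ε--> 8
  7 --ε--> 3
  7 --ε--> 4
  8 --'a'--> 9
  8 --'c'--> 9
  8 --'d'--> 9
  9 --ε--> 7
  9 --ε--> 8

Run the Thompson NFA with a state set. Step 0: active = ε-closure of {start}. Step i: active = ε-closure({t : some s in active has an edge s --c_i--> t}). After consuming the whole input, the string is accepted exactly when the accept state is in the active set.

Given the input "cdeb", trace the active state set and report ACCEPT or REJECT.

Answer: REJECT

Trace:
S₀ = ε-closure({0}) = {0}
'c' @ 1: {1,2,3,4}  (accept∈set)
'd' @ 2: {}  — no active states
rest 'eb' ignored (set empty)
after full input: {}  (accept=3 not in)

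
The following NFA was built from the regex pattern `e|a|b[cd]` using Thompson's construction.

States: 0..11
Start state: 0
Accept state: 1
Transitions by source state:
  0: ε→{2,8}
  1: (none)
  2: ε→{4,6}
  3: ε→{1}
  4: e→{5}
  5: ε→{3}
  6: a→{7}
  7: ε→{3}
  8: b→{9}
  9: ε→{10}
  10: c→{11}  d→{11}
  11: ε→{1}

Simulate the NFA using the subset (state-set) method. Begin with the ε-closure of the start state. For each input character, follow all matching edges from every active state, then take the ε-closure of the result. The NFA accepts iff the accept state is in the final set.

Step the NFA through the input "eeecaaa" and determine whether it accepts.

Answer: REJECT

Steps:
S₀ = ε-closure({0}) = {0,2,4,6,8}
'e' @ 1: {1,3,5}  [accepting]
'e' @ 2: {}  — no active states
rest 'ecaaa' ignored (set empty)
after full input: {}  (accept=1 not in)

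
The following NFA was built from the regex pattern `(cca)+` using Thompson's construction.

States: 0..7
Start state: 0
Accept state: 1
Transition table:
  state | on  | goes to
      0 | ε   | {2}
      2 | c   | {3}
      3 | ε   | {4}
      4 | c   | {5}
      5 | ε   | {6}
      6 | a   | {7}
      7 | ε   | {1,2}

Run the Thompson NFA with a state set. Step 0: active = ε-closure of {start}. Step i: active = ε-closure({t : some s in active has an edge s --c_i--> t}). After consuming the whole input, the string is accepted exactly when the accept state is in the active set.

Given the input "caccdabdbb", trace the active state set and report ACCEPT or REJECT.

Answer: REJECT

Steps:
initial (ε-close {0}): {0,2}
'c' @ 1: {3,4}
'a' @ 2: {}  — state set empty
rest 'ccdabdbb' ignored (set empty)
final: {}; accept 1 not in set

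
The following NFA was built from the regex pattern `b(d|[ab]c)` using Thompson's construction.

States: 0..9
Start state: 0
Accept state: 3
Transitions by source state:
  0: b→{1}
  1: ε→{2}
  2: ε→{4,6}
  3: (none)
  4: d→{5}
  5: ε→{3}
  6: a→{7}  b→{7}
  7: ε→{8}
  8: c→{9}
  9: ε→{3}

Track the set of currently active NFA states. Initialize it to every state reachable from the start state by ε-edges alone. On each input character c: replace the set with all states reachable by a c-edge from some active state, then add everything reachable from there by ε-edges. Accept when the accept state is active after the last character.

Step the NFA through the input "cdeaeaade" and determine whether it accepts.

Answer: REJECT

Trace:
start: ε-closure({0}) = {0}
'c' @ 1: {}  — state set empty
rest 'deaeaade' ignored (set empty)
end set {} — state 3 not in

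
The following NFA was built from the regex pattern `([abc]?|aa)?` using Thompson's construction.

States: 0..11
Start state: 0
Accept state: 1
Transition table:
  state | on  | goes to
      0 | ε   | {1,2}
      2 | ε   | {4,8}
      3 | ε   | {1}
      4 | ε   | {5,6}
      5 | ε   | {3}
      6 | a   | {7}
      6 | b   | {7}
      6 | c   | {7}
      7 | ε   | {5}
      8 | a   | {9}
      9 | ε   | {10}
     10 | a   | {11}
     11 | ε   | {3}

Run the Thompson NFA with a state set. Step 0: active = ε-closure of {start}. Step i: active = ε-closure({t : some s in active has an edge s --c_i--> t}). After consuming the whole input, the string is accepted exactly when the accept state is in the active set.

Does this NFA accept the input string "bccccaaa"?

initial (ε-close {0}): {0,1,2,3,4,5,6,8}
'b' @ 1: {1,3,5,7}  ✓accept
'c' @ 2: {}  — dead — no transitions
rest 'cccaaa' ignored (set empty)
final: {}; accept 1 not in set

Answer: REJECT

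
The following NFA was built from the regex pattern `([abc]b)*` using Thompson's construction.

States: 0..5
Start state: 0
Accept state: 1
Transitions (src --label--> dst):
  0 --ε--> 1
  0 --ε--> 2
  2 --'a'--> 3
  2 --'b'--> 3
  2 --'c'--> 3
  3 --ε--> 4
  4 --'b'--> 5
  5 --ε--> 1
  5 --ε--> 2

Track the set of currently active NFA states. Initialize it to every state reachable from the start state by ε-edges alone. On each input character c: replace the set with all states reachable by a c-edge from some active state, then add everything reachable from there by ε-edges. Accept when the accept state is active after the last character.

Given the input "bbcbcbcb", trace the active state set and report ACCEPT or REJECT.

Answer: ACCEPT

Derivation:
start: ε-closure({0}) = {0,1,2}
'b' @ 1: {3,4}
'b' @ 2: {1,2,5}  (accept∈set)
'c' @ 3: {3,4}
'b' @ 4: {1,2,5}  (accept∈set)
'c' @ 5: {3,4}
'b' @ 6: {1,2,5}  (accept∈set)
'c' @ 7: {3,4}
'b' @ 8: {1,2,5}  (accept∈set)
final: {1,2,5}; accept 1 in set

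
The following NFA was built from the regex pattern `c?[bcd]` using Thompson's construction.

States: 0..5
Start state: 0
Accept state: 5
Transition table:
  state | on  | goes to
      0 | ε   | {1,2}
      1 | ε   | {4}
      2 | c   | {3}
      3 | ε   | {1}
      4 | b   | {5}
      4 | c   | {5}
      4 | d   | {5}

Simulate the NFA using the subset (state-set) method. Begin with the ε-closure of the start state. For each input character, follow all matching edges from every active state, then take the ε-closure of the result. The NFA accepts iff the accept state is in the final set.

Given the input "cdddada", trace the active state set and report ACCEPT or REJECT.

start: ε-closure({0}) = {0,1,2,4}
'c' @ 1: {1,3,4,5}  (accept∈set)
'd' @ 2: {5}  (accept∈set)
'd' @ 3: {}  — state set empty
rest 'dada' ignored (set empty)
end set {} — state 5 not in

Answer: REJECT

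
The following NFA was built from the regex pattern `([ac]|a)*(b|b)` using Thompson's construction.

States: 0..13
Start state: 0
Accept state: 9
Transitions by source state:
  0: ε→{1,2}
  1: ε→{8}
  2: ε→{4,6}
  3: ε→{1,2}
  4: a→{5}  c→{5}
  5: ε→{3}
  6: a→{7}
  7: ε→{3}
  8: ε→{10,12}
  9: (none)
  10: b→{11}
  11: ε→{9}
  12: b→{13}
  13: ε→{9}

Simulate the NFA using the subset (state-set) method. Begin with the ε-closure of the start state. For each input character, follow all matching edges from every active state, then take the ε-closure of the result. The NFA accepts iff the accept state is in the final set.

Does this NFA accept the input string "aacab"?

Answer: ACCEPT

Steps:
S₀ = ε-closure({0}) = {0,1,2,4,6,8,10,12}
'a' @ 1: {1,2,3,4,5,6,7,8,10,12}
'a' @ 2: {1,2,3,4,5,6,7,8,10,12}
'c' @ 3: {1,2,3,4,5,6,8,10,12}
'a' @ 4: {1,2,3,4,5,6,7,8,10,12}
'b' @ 5: {9,11,13}  (accept∈set)
final: {9,11,13}; accept 9 in set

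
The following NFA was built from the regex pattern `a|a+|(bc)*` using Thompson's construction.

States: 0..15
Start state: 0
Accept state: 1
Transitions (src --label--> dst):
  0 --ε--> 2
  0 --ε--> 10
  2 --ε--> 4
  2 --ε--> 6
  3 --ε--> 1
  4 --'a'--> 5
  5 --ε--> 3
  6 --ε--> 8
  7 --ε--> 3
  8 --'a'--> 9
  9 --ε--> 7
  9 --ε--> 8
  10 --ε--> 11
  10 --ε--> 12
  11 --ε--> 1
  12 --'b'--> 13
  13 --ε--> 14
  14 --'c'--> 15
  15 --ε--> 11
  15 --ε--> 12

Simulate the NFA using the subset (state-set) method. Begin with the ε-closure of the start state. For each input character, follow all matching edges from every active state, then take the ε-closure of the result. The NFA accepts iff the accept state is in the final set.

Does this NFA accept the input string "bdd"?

S₀ = ε-closure({0}) = {0,1,2,4,6,8,10,11,12}
'b' @ 1: {13,14}
'd' @ 2: {}  — dead — no transitions
rest 'd' ignored (set empty)
end set {} — state 1 not in

Answer: REJECT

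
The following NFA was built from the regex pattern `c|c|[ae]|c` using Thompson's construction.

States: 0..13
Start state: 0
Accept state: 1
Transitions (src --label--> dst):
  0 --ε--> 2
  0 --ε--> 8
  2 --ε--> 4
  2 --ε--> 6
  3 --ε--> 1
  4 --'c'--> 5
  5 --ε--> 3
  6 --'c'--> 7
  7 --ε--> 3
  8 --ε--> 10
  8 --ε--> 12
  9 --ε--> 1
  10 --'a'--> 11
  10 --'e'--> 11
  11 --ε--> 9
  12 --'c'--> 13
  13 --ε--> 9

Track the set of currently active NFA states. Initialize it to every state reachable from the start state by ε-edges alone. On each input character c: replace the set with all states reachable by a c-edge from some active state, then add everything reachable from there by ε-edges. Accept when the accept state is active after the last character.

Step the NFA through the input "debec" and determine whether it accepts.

Answer: REJECT

Derivation:
start: ε-closure({0}) = {0,2,4,6,8,10,12}
'd' @ 1: {}  — state set empty
rest 'ebec' ignored (set empty)
final: {}; accept 1 not in set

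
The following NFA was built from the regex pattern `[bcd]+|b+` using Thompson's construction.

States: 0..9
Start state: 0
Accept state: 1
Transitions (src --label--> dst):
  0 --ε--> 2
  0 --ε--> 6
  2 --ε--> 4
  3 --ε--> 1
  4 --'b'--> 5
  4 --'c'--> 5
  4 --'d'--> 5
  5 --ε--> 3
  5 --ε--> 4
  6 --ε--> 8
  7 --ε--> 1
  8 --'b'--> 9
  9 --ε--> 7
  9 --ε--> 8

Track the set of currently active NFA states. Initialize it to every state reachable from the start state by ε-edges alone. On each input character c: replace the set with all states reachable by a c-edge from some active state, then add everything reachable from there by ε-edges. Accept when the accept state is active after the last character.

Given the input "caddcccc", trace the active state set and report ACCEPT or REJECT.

Answer: REJECT

Derivation:
initial (ε-close {0}): {0,2,4,6,8}
'c' @ 1: {1,3,4,5}  (accept∈set)
'a' @ 2: {}  — state set empty
rest 'ddcccc' ignored (set empty)
end set {} — state 1 not in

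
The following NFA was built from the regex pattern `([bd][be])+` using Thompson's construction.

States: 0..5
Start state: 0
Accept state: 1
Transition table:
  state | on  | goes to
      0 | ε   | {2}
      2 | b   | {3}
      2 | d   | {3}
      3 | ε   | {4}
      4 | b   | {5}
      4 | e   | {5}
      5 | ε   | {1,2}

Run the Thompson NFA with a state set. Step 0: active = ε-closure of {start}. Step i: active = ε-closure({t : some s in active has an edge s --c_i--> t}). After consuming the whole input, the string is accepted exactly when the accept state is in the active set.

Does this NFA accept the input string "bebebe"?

Answer: ACCEPT

Trace:
start: ε-closure({0}) = {0,2}
'b' @ 1: {3,4}
'e' @ 2: {1,2,5}  ✓accept
'b' @ 3: {3,4}
'e' @ 4: {1,2,5}  ✓accept
'b' @ 5: {3,4}
'e' @ 6: {1,2,5}  ✓accept
after full input: {1,2,5}  (accept=1 in)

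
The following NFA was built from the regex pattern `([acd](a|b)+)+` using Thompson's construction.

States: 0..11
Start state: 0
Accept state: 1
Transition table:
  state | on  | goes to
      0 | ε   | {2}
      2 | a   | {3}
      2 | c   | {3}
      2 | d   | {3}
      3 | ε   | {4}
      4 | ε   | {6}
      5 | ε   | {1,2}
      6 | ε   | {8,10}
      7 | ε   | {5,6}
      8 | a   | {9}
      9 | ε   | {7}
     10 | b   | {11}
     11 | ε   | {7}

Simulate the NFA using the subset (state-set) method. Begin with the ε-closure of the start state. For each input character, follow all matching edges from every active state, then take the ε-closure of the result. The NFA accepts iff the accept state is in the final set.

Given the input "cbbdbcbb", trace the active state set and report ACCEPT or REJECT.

Answer: ACCEPT

Trace:
start: ε-closure({0}) = {0,2}
'c' @ 1: {3,4,6,8,10}
'b' @ 2: {1,2,5,6,7,8,10,11}  ✓accept
'b' @ 3: {1,2,5,6,7,8,10,11}  ✓accept
'd' @ 4: {3,4,6,8,10}
'b' @ 5: {1,2,5,6,7,8,10,11}  ✓accept
'c' @ 6: {3,4,6,8,10}
'b' @ 7: {1,2,5,6,7,8,10,11}  ✓accept
'b' @ 8: {1,2,5,6,7,8,10,11}  ✓accept
final: {1,2,5,6,7,8,10,11}; accept 1 in set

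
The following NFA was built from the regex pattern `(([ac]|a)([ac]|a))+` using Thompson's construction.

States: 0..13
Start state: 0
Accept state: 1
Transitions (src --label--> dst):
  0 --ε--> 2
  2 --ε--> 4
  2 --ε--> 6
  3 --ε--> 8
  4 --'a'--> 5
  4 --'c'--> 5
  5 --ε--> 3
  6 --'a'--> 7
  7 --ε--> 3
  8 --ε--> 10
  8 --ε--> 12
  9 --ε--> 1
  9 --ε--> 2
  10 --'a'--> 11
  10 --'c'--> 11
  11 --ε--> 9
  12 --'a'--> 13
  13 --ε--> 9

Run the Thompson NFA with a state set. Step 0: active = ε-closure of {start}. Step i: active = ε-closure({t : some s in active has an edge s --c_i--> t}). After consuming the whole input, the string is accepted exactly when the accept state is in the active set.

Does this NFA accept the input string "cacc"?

initial (ε-close {0}): {0,2,4,6}
'c' @ 1: {3,5,8,10,12}
'a' @ 2: {1,2,4,6,9,11,13}  (accept∈set)
'c' @ 3: {3,5,8,10,12}
'c' @ 4: {1,2,4,6,9,11}  (accept∈set)
end set {1,2,4,6,9,11} — state 1 in

Answer: ACCEPT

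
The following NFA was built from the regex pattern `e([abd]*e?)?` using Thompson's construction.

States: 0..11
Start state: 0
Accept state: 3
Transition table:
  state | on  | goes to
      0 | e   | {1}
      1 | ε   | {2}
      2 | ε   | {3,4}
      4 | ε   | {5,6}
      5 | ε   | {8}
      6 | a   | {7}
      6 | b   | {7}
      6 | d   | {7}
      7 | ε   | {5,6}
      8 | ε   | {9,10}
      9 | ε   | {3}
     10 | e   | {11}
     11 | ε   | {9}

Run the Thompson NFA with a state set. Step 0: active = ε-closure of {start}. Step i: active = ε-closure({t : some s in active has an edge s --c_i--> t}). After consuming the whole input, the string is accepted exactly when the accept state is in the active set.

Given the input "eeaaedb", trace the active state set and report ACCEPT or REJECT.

start: ε-closure({0}) = {0}
'e' @ 1: {1,2,3,4,5,6,8,9,10}  ✓accept
'e' @ 2: {3,9,11}  ✓accept
'a' @ 3: {}  — dead — no transitions
rest 'aedb' ignored (set empty)
end set {} — state 3 not in

Answer: REJECT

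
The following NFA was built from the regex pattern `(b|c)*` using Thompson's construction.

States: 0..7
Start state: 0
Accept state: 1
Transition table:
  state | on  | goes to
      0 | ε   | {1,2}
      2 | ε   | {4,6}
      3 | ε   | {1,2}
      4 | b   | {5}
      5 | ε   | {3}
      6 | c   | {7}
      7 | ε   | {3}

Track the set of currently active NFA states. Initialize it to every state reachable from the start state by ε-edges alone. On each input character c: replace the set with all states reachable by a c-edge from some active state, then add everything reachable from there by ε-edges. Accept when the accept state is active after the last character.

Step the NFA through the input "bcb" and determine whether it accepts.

Answer: ACCEPT

Derivation:
initial (ε-close {0}): {0,1,2,4,6}
'b' @ 1: {1,2,3,4,5,6}  [accepting]
'c' @ 2: {1,2,3,4,6,7}  [accepting]
'b' @ 3: {1,2,3,4,5,6}  [accepting]
final: {1,2,3,4,5,6}; accept 1 in set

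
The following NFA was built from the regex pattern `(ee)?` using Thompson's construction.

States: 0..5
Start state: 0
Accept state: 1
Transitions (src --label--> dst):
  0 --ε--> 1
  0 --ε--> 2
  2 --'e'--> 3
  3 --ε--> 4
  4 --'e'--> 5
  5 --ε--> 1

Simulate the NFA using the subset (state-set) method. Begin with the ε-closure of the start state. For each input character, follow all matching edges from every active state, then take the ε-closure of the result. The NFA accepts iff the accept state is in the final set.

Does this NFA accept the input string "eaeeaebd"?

S₀ = ε-closure({0}) = {0,1,2}
'e' @ 1: {3,4}
'a' @ 2: {}  — no active states
rest 'eeaebd' ignored (set empty)
end set {} — state 1 not in

Answer: REJECT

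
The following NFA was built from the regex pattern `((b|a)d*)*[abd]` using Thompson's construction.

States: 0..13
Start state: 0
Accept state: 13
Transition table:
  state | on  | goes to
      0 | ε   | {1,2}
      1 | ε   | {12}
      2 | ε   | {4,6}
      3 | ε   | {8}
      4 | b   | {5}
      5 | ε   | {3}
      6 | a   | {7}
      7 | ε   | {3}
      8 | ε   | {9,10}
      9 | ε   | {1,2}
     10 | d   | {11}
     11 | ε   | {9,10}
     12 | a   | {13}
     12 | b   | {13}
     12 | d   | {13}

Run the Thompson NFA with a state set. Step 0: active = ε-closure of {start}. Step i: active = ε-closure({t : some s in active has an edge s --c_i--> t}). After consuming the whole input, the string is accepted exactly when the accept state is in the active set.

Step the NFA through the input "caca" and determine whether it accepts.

Answer: REJECT

Trace:
start: ε-closure({0}) = {0,1,2,4,6,12}
'c' @ 1: {}  — state set empty
rest 'aca' ignored (set empty)
after full input: {}  (accept=13 not in)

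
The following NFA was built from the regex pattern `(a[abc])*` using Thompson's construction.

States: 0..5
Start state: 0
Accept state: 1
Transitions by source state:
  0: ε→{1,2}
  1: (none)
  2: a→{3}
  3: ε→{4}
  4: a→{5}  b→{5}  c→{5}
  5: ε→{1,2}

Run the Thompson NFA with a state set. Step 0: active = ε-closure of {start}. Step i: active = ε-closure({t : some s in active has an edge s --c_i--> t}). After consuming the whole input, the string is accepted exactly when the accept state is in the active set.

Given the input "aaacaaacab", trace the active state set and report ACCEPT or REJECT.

S₀ = ε-closure({0}) = {0,1,2}
'a' @ 1: {3,4}
'a' @ 2: {1,2,5}  ✓accept
'a' @ 3: {3,4}
'c' @ 4: {1,2,5}  ✓accept
'a' @ 5: {3,4}
'a' @ 6: {1,2,5}  ✓accept
'a' @ 7: {3,4}
'c' @ 8: {1,2,5}  ✓accept
'a' @ 9: {3,4}
'b' @ 10: {1,2,5}  ✓accept
final: {1,2,5}; accept 1 in set

Answer: ACCEPT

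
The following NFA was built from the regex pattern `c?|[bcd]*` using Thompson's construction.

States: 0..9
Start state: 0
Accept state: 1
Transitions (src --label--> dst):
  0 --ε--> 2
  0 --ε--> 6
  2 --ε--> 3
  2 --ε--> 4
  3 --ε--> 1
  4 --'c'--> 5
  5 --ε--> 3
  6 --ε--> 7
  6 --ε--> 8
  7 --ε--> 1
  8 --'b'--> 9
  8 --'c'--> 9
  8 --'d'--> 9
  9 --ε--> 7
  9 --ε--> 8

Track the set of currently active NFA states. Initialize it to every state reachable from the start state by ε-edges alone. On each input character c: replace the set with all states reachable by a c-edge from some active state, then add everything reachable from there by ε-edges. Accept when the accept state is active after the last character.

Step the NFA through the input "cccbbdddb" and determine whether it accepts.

Answer: ACCEPT

Trace:
start: ε-closure({0}) = {0,1,2,3,4,6,7,8}
'c' @ 1: {1,3,5,7,8,9}  [accepting]
'c' @ 2: {1,7,8,9}  [accepting]
'c' @ 3: {1,7,8,9}  [accepting]
'b' @ 4: {1,7,8,9}  [accepting]
'b' @ 5: {1,7,8,9}  [accepting]
'd' @ 6: {1,7,8,9}  [accepting]
'd' @ 7: {1,7,8,9}  [accepting]
'd' @ 8: {1,7,8,9}  [accepting]
'b' @ 9: {1,7,8,9}  [accepting]
end set {1,7,8,9} — state 1 in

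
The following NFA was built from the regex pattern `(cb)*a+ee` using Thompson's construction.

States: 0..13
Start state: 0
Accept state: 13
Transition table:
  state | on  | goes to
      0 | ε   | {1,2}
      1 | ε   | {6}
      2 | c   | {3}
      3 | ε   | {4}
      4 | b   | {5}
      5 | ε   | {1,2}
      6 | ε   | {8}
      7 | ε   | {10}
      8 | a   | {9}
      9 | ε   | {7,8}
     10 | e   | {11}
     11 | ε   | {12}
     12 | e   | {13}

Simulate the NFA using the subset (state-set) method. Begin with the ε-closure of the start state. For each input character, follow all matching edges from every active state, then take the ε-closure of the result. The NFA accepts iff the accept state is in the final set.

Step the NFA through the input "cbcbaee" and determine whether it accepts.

Answer: ACCEPT

Trace:
S₀ = ε-closure({0}) = {0,1,2,6,8}
'c' @ 1: {3,4}
'b' @ 2: {1,2,5,6,8}
'c' @ 3: {3,4}
'b' @ 4: {1,2,5,6,8}
'a' @ 5: {7,8,9,10}
'e' @ 6: {11,12}
'e' @ 7: {13}  (accept∈set)
after full input: {13}  (accept=13 in)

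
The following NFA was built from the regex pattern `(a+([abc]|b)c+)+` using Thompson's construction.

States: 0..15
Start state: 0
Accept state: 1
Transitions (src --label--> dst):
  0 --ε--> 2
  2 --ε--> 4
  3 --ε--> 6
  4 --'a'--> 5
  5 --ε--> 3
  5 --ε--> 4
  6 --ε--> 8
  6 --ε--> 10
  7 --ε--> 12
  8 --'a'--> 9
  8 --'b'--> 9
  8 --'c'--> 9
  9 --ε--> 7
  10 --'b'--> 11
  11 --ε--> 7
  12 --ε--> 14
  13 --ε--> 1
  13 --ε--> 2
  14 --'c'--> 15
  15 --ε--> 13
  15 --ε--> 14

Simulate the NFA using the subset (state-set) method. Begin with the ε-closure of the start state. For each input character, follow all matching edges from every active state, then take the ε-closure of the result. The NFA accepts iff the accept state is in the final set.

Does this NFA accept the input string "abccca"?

Answer: REJECT

Trace:
initial (ε-close {0}): {0,2,4}
'a' @ 1: {3,4,5,6,8,10}
'b' @ 2: {7,9,11,12,14}
'c' @ 3: {1,2,4,13,14,15}  ✓accept
'c' @ 4: {1,2,4,13,14,15}  ✓accept
'c' @ 5: {1,2,4,13,14,15}  ✓accept
'a' @ 6: {3,4,5,6,8,10}
final: {3,4,5,6,8,10}; accept 1 not in set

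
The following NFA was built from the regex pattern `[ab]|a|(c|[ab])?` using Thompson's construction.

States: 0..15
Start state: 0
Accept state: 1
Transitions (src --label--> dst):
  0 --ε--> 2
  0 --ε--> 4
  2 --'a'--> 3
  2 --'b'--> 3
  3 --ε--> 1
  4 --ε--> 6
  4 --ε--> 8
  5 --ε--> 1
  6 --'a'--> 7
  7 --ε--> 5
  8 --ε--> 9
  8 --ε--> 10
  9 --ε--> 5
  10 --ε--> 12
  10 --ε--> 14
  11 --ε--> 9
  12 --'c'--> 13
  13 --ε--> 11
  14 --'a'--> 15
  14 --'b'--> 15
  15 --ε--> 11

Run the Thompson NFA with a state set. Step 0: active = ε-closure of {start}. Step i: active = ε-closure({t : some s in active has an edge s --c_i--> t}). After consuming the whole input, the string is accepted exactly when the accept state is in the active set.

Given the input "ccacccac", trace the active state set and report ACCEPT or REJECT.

start: ε-closure({0}) = {0,1,2,4,5,6,8,9,10,12,14}
'c' @ 1: {1,5,9,11,13}  (accept∈set)
'c' @ 2: {}  — no active states
rest 'acccac' ignored (set empty)
after full input: {}  (accept=1 not in)

Answer: REJECT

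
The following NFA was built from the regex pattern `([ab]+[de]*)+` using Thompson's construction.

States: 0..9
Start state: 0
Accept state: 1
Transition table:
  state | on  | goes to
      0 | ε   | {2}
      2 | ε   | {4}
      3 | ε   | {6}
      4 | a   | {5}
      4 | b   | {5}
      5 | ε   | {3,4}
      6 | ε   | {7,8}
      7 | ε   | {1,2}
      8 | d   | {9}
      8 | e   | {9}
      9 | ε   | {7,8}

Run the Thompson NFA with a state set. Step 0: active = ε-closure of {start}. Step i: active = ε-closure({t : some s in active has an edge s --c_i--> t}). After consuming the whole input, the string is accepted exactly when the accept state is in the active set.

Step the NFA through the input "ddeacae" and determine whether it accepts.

Answer: REJECT

Derivation:
initial (ε-close {0}): {0,2,4}
'd' @ 1: {}  — dead — no transitions
rest 'deacae' ignored (set empty)
after full input: {}  (accept=1 not in)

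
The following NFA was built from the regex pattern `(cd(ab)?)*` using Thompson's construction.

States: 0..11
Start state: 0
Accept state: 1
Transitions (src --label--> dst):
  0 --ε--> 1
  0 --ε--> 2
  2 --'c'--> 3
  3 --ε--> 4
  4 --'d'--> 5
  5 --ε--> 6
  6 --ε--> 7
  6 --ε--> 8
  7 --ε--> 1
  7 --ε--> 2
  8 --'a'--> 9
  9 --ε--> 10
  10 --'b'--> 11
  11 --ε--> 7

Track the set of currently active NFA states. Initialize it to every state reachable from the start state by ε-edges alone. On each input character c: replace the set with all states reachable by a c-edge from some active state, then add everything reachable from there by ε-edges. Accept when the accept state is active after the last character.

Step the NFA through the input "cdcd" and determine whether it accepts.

Answer: ACCEPT

Trace:
start: ε-closure({0}) = {0,1,2}
'c' @ 1: {3,4}
'd' @ 2: {1,2,5,6,7,8}  ✓accept
'c' @ 3: {3,4}
'd' @ 4: {1,2,5,6,7,8}  ✓accept
final: {1,2,5,6,7,8}; accept 1 in set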